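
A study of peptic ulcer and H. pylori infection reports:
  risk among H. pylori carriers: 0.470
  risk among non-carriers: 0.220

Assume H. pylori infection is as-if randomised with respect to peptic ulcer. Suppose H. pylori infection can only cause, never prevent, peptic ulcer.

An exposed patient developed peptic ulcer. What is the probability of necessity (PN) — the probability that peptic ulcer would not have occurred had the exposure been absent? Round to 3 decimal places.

Let p₁ = 0.47, p₀ = 0.22.
Under exogeneity and monotonicity, PN = (p₁ − p₀) / p₁.
PN = (0.47 − 0.22) / 0.47 = 0.25 / 0.47 ≈ 0.5319

PN ≈ 0.532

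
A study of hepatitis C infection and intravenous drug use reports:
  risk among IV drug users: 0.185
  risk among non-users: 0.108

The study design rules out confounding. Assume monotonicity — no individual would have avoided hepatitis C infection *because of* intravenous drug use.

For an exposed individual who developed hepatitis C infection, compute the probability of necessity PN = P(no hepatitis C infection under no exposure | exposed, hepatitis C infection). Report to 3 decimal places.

Let p₁ = 0.185, p₀ = 0.108.
Under exogeneity and monotonicity, PN = (p₁ − p₀) / p₁.
PN = (0.185 − 0.108) / 0.185 = 0.077 / 0.185 ≈ 0.4162

PN ≈ 0.416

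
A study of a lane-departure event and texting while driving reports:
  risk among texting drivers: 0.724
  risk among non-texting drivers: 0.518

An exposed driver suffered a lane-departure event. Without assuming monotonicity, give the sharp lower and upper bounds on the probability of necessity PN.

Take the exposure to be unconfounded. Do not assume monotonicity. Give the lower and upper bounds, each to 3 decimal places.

Let p₁ = 0.724, p₀ = 0.518.
Under exogeneity alone the bounds on PN are max{0,(p₁−p₀)/p₁} ≤ PN ≤ min{1,(1−p₀)/p₁}.
  lower = (p₁ − p₀)/p₁ = 0.206 / 0.724 ≈ 0.2845
  upper = min{1, (1 − p₀)/p₁} = 0.482 / 0.724 ≈ 0.6657

0.285 ≤ PN ≤ 0.666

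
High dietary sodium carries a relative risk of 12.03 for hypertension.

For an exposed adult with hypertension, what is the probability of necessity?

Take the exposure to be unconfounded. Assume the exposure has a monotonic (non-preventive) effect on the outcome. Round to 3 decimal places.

Under exogeneity and monotonicity, PN = (RR − 1) / RR = 1 − 1/RR.
PN = (12.03 − 1) / 12.03 = 11.03 / 12.03 ≈ 0.9169

PN ≈ 0.917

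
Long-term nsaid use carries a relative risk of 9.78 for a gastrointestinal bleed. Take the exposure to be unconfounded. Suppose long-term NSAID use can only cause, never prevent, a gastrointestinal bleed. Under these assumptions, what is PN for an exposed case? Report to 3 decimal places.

Under exogeneity and monotonicity, PN = (RR − 1) / RR = 1 − 1/RR.
PN = (9.78 − 1) / 9.78 = 8.78 / 9.78 ≈ 0.8978

PN ≈ 0.898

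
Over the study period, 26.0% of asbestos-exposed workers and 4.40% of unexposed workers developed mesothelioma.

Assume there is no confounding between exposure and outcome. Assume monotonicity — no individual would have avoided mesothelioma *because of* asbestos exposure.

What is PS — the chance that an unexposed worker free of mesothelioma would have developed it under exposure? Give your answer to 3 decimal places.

PS ≈ 0.226

p₁ = 0.26, p₀ = 0.044.
Under exogeneity and monotonicity, PS = (p₁ − p₀) / (1 − p₀).
PS = (0.26 − 0.044) / (1 − 0.044) = 0.216 / 0.956 ≈ 0.2259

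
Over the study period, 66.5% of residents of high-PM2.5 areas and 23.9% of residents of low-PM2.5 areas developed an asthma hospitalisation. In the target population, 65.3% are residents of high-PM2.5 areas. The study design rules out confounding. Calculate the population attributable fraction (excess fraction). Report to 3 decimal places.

PAF ≈ 0.538

p₁ = 0.665, p₀ = 0.239.
Overall risk P(Y=1) = π·p₁ + (1−π)·p₀ = 0.653×0.665 + 0.347×0.239 = 0.51718.
Under exogeneity, PAF = [P(Y=1) − p₀] / P(Y=1).
PAF = (0.51718 − 0.239) / 0.51718 ≈ 0.5379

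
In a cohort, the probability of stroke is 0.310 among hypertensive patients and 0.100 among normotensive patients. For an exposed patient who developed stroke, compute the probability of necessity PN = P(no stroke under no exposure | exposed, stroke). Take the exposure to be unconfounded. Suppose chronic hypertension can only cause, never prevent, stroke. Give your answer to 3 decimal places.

Let p₁ = 0.31, p₀ = 0.1.
Under exogeneity and monotonicity, PN = (p₁ − p₀) / p₁.
PN = (0.31 − 0.1) / 0.31 = 0.21 / 0.31 ≈ 0.6774

PN ≈ 0.677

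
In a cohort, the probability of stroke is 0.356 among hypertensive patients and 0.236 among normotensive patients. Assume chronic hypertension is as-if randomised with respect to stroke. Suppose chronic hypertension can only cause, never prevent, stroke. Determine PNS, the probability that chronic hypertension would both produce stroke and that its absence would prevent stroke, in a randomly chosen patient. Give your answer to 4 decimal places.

Let p₁ = 0.356, p₀ = 0.236.
Under exogeneity and monotonicity, PNS = p₁ − p₀.
PNS = 0.356 − 0.236 = 0.12

PNS ≈ 0.1200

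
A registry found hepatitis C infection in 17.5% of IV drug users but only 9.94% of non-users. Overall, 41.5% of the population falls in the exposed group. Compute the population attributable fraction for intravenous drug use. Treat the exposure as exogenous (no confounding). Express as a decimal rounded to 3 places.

p₁ = 0.175, p₀ = 0.0994.
Overall risk P(Y=1) = π·p₁ + (1−π)·p₀ = 0.415×0.175 + 0.585×0.0994 = 0.13077.
Under exogeneity, PAF = [P(Y=1) − p₀] / P(Y=1).
PAF = (0.13077 − 0.0994) / 0.13077 ≈ 0.2399

PAF ≈ 0.240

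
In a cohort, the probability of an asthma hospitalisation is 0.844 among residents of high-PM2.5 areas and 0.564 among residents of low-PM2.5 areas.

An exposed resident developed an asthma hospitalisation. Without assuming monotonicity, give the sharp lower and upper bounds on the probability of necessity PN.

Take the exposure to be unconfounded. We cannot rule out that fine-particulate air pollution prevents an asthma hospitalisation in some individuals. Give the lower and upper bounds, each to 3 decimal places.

0.332 ≤ PN ≤ 0.517

Let p₁ = 0.844, p₀ = 0.564.
Under exogeneity alone the bounds on PN are max{0,(p₁−p₀)/p₁} ≤ PN ≤ min{1,(1−p₀)/p₁}.
  lower = (p₁ − p₀)/p₁ = 0.28 / 0.844 ≈ 0.3318
  upper = min{1, (1 − p₀)/p₁} = 0.436 / 0.844 ≈ 0.5166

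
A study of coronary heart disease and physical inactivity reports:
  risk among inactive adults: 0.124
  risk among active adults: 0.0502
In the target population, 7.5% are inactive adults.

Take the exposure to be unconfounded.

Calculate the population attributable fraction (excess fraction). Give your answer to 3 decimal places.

PAF ≈ 0.099

Let p₁ = 0.124, p₀ = 0.0502.
Overall risk P(Y=1) = π·p₁ + (1−π)·p₀ = 0.075×0.124 + 0.925×0.0502 = 0.055735.
Under exogeneity, PAF = [P(Y=1) − p₀] / P(Y=1).
PAF = (0.055735 − 0.0502) / 0.055735 ≈ 0.0993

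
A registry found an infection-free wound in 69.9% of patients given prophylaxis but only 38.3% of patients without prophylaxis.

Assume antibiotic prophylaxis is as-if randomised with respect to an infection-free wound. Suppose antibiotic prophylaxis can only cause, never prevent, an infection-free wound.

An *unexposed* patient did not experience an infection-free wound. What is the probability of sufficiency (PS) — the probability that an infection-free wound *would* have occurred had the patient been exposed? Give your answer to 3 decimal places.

PS ≈ 0.512

p₁ = 0.699, p₀ = 0.383.
Under exogeneity and monotonicity, PS = (p₁ − p₀) / (1 − p₀).
PS = (0.699 − 0.383) / (1 − 0.383) = 0.316 / 0.617 ≈ 0.5122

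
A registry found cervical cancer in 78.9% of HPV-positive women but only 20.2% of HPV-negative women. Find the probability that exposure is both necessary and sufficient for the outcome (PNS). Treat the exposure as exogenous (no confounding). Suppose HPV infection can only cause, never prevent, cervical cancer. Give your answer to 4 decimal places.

PNS ≈ 0.5870

p₁ = 0.789, p₀ = 0.202.
Under exogeneity and monotonicity, PNS = p₁ − p₀.
PNS = 0.789 − 0.202 = 0.587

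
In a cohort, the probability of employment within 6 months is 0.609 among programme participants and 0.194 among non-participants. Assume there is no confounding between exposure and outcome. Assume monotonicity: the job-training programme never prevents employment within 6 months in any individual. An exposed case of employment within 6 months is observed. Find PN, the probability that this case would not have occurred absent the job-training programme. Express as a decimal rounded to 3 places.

PN ≈ 0.681

Let p₁ = 0.609, p₀ = 0.194.
Under exogeneity and monotonicity, PN = (p₁ − p₀) / p₁.
PN = (0.609 − 0.194) / 0.609 = 0.415 / 0.609 ≈ 0.6814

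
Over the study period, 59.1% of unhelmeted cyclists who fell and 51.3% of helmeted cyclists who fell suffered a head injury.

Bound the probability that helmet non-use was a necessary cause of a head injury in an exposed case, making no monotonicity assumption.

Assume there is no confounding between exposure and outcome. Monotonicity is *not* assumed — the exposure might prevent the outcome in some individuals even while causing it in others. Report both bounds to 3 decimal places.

0.132 ≤ PN ≤ 0.824

p₁ = 0.591, p₀ = 0.513.
Under exogeneity alone the bounds on PN are max{0,(p₁−p₀)/p₁} ≤ PN ≤ min{1,(1−p₀)/p₁}.
  lower = (p₁ − p₀)/p₁ = 0.078 / 0.591 ≈ 0.1320
  upper = min{1, (1 − p₀)/p₁} = 0.487 / 0.591 ≈ 0.8240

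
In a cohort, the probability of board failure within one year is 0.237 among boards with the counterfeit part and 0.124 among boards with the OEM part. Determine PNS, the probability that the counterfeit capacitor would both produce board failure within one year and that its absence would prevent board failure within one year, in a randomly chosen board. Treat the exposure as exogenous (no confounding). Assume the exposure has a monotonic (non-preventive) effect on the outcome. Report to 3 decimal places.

PNS ≈ 0.113

Let p₁ = 0.237, p₀ = 0.124.
Under exogeneity and monotonicity, PNS = p₁ − p₀.
PNS = 0.237 − 0.124 = 0.113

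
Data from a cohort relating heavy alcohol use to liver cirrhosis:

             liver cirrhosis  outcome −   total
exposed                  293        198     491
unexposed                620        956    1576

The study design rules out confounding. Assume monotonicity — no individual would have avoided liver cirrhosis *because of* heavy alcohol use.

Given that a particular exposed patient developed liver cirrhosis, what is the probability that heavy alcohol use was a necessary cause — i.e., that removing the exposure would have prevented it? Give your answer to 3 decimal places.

PN ≈ 0.341

p₁ = P(outcome | exposed) = 293/491 = 0.59674
p₀ = P(outcome | unexposed) = 620/1576 = 0.3934
Under exogeneity and monotonicity, PN = (p₁ − p₀)/p₁.
PN = (0.59674 − 0.3934) / 0.59674 ≈ 0.3408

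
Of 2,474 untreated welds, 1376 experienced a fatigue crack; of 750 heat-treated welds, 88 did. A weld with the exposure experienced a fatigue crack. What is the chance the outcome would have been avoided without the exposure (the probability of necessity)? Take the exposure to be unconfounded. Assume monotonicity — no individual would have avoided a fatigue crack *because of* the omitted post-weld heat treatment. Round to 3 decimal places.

PN ≈ 0.789

p₁ = P(outcome | exposed) = 1376/2474 = 0.55618
p₀ = P(outcome | unexposed) = 88/750 = 0.11733
Under exogeneity and monotonicity, PN = (p₁ − p₀) / p₁.
PN = (0.55618 − 0.11733) / 0.55618 = 0.43885 / 0.55618 ≈ 0.7890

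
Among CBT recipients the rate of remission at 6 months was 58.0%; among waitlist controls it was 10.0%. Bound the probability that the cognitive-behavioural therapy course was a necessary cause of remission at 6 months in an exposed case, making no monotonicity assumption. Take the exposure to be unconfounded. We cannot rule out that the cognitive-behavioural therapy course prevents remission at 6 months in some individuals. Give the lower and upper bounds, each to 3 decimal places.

0.828 ≤ PN ≤ 1.000

p₁ = 0.58, p₀ = 0.1.
Under exogeneity alone the bounds on PN are max{0,(p₁−p₀)/p₁} ≤ PN ≤ min{1,(1−p₀)/p₁}.
  lower = (p₁ − p₀)/p₁ = 0.48 / 0.58 ≈ 0.8276
  upper = min{1, (1 − p₀)/p₁} = 0.9 / 0.58 ≈ 1.5517 → capped at 1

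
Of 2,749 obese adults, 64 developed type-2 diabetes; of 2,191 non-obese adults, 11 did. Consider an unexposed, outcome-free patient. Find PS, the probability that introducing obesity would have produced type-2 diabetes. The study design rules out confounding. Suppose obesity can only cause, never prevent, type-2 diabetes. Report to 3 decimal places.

p₁ = P(outcome | exposed) = 64/2749 = 0.023281
p₀ = P(outcome | unexposed) = 11/2191 = 0.0050205
Under exogeneity and monotonicity, PS = (p₁ − p₀) / (1 − p₀).
PS = (0.023281 − 0.0050205) / (1 − 0.0050205) = 0.018261 / 0.99498 ≈ 0.0184

PS ≈ 0.018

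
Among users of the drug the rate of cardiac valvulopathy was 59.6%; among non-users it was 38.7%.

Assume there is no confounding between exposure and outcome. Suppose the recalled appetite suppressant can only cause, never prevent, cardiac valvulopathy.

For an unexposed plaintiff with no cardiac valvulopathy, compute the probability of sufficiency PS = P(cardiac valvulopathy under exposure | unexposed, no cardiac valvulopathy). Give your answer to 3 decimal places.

p₁ = 0.596, p₀ = 0.387.
Under exogeneity and monotonicity, PS = (p₁ − p₀) / (1 − p₀).
PS = (0.596 − 0.387) / (1 − 0.387) = 0.209 / 0.613 ≈ 0.3409

PS ≈ 0.341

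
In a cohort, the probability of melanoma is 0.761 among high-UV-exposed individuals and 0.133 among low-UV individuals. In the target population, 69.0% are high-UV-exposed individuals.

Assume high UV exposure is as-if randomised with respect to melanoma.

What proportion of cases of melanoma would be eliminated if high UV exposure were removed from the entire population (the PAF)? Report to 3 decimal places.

Let p₁ = 0.761, p₀ = 0.133.
Overall risk P(Y=1) = π·p₁ + (1−π)·p₀ = 0.69×0.761 + 0.31×0.133 = 0.56632.
Under exogeneity, PAF = [P(Y=1) − p₀] / P(Y=1).
PAF = (0.56632 − 0.133) / 0.56632 ≈ 0.7652

PAF ≈ 0.765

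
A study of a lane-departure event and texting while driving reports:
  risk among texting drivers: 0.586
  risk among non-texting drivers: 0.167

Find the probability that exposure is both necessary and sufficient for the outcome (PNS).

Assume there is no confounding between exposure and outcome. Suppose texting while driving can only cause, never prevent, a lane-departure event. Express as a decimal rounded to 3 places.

Let p₁ = 0.586, p₀ = 0.167.
Under exogeneity and monotonicity, PNS = p₁ − p₀.
PNS = 0.586 − 0.167 = 0.419

PNS ≈ 0.419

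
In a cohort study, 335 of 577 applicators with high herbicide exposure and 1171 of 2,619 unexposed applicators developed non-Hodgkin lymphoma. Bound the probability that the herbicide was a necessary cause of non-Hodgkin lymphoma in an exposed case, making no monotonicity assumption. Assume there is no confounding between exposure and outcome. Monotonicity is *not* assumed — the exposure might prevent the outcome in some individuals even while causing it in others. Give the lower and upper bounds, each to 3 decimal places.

p₁ = P(outcome | exposed) = 335/577 = 0.58059
p₀ = P(outcome | unexposed) = 1171/2619 = 0.44712
Under exogeneity alone the bounds on PN are max{0,(p₁−p₀)/p₁} ≤ PN ≤ min{1,(1−p₀)/p₁}.
  lower = (p₁ − p₀)/p₁ = 0.13347 / 0.58059 ≈ 0.2299
  upper = min{1, (1 − p₀)/p₁} = 0.55288 / 0.58059 ≈ 0.9523

0.230 ≤ PN ≤ 0.952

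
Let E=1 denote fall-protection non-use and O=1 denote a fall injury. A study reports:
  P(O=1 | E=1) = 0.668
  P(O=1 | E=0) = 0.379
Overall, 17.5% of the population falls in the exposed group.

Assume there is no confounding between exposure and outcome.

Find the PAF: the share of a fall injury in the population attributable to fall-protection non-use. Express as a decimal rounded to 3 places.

Let p₁ = 0.668, p₀ = 0.379.
Overall risk P(Y=1) = π·p₁ + (1−π)·p₀ = 0.175×0.668 + 0.825×0.379 = 0.42957.
Under exogeneity, PAF = [P(Y=1) − p₀] / P(Y=1).
PAF = (0.42957 − 0.379) / 0.42957 ≈ 0.1177

PAF ≈ 0.118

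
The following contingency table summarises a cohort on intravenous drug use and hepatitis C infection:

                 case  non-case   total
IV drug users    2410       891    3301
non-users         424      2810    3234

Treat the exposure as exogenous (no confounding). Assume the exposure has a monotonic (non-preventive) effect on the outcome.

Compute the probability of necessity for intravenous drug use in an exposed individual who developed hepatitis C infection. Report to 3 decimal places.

p₁ = P(outcome | exposed) = 2410/3301 = 0.73008
p₀ = P(outcome | unexposed) = 424/3234 = 0.13111
Under exogeneity and monotonicity, PN = (p₁ − p₀) / p₁.
PN = (0.73008 − 0.13111) / 0.73008 = 0.59897 / 0.73008 ≈ 0.8204

PN ≈ 0.820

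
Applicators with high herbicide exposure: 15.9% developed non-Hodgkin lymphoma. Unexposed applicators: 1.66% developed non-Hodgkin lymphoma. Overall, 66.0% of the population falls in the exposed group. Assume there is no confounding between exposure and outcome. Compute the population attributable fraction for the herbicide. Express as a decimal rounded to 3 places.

p₁ = 0.159, p₀ = 0.0166.
Overall risk P(Y=1) = π·p₁ + (1−π)·p₀ = 0.66×0.159 + 0.34×0.0166 = 0.11058.
Under exogeneity, PAF = [P(Y=1) − p₀] / P(Y=1).
PAF = (0.11058 − 0.0166) / 0.11058 ≈ 0.8499

PAF ≈ 0.850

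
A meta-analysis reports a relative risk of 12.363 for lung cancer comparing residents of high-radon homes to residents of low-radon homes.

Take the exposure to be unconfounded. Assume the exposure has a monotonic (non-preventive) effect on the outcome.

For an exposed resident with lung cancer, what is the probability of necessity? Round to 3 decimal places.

PN ≈ 0.919

Under exogeneity and monotonicity, PN = (RR − 1) / RR = 1 − 1/RR.
PN = (12.363 − 1) / 12.363 = 11.36 / 12.363 ≈ 0.9191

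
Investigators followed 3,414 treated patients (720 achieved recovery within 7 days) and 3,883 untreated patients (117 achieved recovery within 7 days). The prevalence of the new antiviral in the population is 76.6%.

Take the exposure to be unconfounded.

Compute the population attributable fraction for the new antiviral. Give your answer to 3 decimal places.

PAF ≈ 0.821

p₁ = P(outcome | exposed) = 720/3414 = 0.2109
p₀ = P(outcome | unexposed) = 117/3883 = 0.030131
Overall risk P(Y=1) = π·p₁ + (1−π)·p₀ = 0.766×0.2109 + 0.234×0.030131 = 0.1686.
Under exogeneity, PAF = [P(Y=1) − p₀] / P(Y=1).
PAF = (0.1686 − 0.030131) / 0.1686 ≈ 0.8213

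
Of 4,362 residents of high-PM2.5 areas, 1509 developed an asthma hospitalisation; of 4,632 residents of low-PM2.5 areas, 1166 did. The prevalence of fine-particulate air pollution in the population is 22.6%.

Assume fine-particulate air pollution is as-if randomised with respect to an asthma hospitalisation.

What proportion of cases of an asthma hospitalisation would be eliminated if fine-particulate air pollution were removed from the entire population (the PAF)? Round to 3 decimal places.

p₁ = P(outcome | exposed) = 1509/4362 = 0.34594
p₀ = P(outcome | unexposed) = 1166/4632 = 0.25173
Overall risk P(Y=1) = π·p₁ + (1−π)·p₀ = 0.226×0.34594 + 0.774×0.25173 = 0.27302.
Under exogeneity, PAF = [P(Y=1) − p₀] / P(Y=1).
PAF = (0.27302 − 0.25173) / 0.27302 ≈ 0.0780

PAF ≈ 0.078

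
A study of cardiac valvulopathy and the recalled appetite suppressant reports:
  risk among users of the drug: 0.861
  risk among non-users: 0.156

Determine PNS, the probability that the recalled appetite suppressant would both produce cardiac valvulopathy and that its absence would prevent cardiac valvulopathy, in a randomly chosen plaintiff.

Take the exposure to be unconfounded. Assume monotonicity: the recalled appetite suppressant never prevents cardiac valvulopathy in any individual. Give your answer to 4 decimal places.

PNS ≈ 0.7050

Let p₁ = 0.861, p₀ = 0.156.
Under exogeneity and monotonicity, PNS = p₁ − p₀.
PNS = 0.861 − 0.156 = 0.705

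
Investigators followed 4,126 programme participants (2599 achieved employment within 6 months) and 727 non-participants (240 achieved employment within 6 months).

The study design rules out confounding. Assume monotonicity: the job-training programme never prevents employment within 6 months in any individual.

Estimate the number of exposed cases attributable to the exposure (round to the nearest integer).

p₁ = P(outcome | exposed) = 2599/4126 = 0.62991
p₀ = P(outcome | unexposed) = 240/727 = 0.33012
PN = (p₁ − p₀)/p₁ = (0.62991 − 0.33012) / 0.62991 ≈ 0.47592.
Attributable cases ≈ PN × (exposed cases) = 0.47592 × 2599 ≈ 1236.91.

about 1237 cases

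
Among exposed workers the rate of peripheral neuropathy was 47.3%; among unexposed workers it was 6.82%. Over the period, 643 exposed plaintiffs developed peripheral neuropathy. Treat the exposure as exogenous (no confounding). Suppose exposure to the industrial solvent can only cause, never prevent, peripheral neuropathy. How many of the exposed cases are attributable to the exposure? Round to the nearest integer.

p₁ = 0.473, p₀ = 0.0682.
PN = (p₁ − p₀)/p₁ = (0.473 − 0.0682) / 0.473 ≈ 0.85581.
Attributable cases ≈ PN × (exposed cases) = 0.85581 × 643 ≈ 550.29.

about 550 cases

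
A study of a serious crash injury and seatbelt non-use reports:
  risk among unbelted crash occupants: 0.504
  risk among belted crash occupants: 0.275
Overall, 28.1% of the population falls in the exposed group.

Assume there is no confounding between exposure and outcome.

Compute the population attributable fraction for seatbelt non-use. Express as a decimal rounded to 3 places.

PAF ≈ 0.190

Let p₁ = 0.504, p₀ = 0.275.
Overall risk P(Y=1) = π·p₁ + (1−π)·p₀ = 0.281×0.504 + 0.719×0.275 = 0.33935.
Under exogeneity, PAF = [P(Y=1) − p₀] / P(Y=1).
PAF = (0.33935 − 0.275) / 0.33935 ≈ 0.1896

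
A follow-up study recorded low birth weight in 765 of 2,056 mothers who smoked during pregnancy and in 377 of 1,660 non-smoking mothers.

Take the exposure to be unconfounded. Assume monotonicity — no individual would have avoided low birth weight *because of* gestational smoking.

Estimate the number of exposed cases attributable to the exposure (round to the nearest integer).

about 298 cases

p₁ = P(outcome | exposed) = 765/2056 = 0.37208
p₀ = P(outcome | unexposed) = 377/1660 = 0.22711
PN = (p₁ − p₀)/p₁ = (0.37208 − 0.22711) / 0.37208 ≈ 0.38963.
Attributable cases ≈ PN × (exposed cases) = 0.38963 × 765 ≈ 298.07.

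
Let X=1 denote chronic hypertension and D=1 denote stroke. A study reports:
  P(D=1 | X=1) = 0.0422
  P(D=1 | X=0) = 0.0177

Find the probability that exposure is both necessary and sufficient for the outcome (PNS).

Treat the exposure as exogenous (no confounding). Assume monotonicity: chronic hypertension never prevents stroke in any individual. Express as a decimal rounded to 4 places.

PNS ≈ 0.0245

Let p₁ = 0.0422, p₀ = 0.0177.
Under exogeneity and monotonicity, PNS = p₁ − p₀.
PNS = 0.0422 − 0.0177 = 0.0245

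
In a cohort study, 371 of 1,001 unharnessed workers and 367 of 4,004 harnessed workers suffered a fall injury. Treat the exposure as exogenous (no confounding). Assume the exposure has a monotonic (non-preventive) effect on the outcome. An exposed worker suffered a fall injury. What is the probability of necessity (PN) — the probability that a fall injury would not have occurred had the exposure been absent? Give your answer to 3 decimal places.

p₁ = P(outcome | exposed) = 371/1001 = 0.37063
p₀ = P(outcome | unexposed) = 367/4004 = 0.091658
Under exogeneity and monotonicity, PN = (p₁ − p₀) / p₁.
PN = (0.37063 − 0.091658) / 0.37063 = 0.27897 / 0.37063 ≈ 0.7527

PN ≈ 0.753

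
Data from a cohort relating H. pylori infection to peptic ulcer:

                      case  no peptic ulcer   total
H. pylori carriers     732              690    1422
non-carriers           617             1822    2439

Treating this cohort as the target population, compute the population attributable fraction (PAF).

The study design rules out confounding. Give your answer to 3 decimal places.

PAF ≈ 0.276

p₁ = P(outcome | exposed) = 732/1422 = 0.51477
p₀ = P(outcome | unexposed) = 617/2439 = 0.25297
Exposure prevalence π = 1422/3861 = 0.3683; overall risk P(Y=1) = 0.34939.
Under exogeneity, PAF = [P(Y=1) − p₀]/P(Y=1).
PAF = (0.34939 − 0.25297) / 0.34939 ≈ 0.2760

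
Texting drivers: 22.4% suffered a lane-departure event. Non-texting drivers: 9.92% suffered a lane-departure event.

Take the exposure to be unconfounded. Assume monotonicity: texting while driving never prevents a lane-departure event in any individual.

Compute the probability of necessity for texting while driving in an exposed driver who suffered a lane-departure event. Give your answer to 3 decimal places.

PN ≈ 0.557

p₁ = 0.224, p₀ = 0.0992.
Under exogeneity and monotonicity, PN = (p₁ − p₀) / p₁.
PN = (0.224 − 0.0992) / 0.224 = 0.1248 / 0.224 ≈ 0.5571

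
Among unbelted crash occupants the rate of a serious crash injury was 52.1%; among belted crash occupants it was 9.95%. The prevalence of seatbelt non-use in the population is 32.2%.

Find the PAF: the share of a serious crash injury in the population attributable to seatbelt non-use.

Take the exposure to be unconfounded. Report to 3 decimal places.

PAF ≈ 0.577

p₁ = 0.521, p₀ = 0.0995.
Overall risk P(Y=1) = π·p₁ + (1−π)·p₀ = 0.322×0.521 + 0.678×0.0995 = 0.23522.
Under exogeneity, PAF = [P(Y=1) − p₀] / P(Y=1).
PAF = (0.23522 − 0.0995) / 0.23522 ≈ 0.5770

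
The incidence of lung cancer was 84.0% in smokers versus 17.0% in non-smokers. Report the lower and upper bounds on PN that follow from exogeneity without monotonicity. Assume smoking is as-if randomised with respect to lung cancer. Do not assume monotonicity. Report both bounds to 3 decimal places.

p₁ = 0.84, p₀ = 0.17.
Under exogeneity alone the bounds on PN are max{0,(p₁−p₀)/p₁} ≤ PN ≤ min{1,(1−p₀)/p₁}.
  lower = (p₁ − p₀)/p₁ = 0.67 / 0.84 ≈ 0.7976
  upper = min{1, (1 − p₀)/p₁} = 0.83 / 0.84 ≈ 0.9881

0.798 ≤ PN ≤ 0.988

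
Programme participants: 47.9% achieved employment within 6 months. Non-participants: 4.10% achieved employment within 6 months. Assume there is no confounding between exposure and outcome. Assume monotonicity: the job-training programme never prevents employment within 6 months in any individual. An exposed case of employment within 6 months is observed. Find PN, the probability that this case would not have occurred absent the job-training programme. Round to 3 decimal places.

p₁ = 0.479, p₀ = 0.041.
Under exogeneity and monotonicity, PN = (p₁ − p₀) / p₁.
PN = (0.479 − 0.041) / 0.479 = 0.438 / 0.479 ≈ 0.9144

PN ≈ 0.914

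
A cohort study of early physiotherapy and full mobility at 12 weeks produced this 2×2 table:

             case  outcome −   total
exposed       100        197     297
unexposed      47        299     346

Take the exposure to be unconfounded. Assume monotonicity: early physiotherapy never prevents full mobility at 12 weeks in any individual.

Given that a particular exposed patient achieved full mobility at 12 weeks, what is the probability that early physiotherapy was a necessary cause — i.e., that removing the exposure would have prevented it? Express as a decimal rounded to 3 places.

p₁ = P(outcome | exposed) = 100/297 = 0.3367
p₀ = P(outcome | unexposed) = 47/346 = 0.13584
Under exogeneity and monotonicity, PN = (p₁ − p₀) / p₁.
PN = (0.3367 − 0.13584) / 0.3367 = 0.20086 / 0.3367 ≈ 0.5966

PN ≈ 0.597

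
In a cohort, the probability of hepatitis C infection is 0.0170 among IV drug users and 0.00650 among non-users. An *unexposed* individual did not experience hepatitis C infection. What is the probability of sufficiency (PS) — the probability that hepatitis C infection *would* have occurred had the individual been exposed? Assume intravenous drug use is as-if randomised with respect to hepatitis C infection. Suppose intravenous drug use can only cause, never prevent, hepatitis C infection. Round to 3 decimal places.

PS ≈ 0.011

Let p₁ = 0.017, p₀ = 0.0065.
Under exogeneity and monotonicity, PS = (p₁ − p₀) / (1 − p₀).
PS = (0.017 − 0.0065) / (1 − 0.0065) = 0.0105 / 0.9935 ≈ 0.0106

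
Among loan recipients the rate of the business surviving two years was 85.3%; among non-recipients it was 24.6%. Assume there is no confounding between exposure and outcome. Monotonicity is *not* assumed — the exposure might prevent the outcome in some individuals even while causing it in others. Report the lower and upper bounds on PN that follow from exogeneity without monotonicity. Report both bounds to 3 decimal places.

p₁ = 0.853, p₀ = 0.246.
Under exogeneity alone the bounds on PN are max{0,(p₁−p₀)/p₁} ≤ PN ≤ min{1,(1−p₀)/p₁}.
  lower = (p₁ − p₀)/p₁ = 0.607 / 0.853 ≈ 0.7116
  upper = min{1, (1 − p₀)/p₁} = 0.754 / 0.853 ≈ 0.8839

0.712 ≤ PN ≤ 0.884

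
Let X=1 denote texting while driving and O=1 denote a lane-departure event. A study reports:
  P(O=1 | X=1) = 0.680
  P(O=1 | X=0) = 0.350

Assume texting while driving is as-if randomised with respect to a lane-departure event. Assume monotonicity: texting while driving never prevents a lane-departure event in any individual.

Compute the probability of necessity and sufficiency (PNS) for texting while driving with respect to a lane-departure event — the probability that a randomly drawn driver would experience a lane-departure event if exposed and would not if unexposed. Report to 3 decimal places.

PNS ≈ 0.330

Let p₁ = 0.68, p₀ = 0.35.
Under exogeneity and monotonicity, PNS = p₁ − p₀.
PNS = 0.68 − 0.35 = 0.33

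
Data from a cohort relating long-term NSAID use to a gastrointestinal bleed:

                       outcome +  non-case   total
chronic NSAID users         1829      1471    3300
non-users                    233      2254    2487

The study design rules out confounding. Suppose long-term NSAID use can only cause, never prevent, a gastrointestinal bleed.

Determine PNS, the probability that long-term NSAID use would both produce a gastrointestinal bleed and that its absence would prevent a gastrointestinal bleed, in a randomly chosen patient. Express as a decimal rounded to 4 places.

p₁ = P(outcome | exposed) = 1829/3300 = 0.55424
p₀ = P(outcome | unexposed) = 233/2487 = 0.093687
Under exogeneity and monotonicity, PNS = p₁ − p₀.
PNS = 0.55424 − 0.093687 = 0.46056

PNS ≈ 0.4606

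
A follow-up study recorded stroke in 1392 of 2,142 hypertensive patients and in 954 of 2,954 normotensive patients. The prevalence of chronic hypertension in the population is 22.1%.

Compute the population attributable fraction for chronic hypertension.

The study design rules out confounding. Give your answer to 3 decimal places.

p₁ = P(outcome | exposed) = 1392/2142 = 0.64986
p₀ = P(outcome | unexposed) = 954/2954 = 0.32295
Overall risk P(Y=1) = π·p₁ + (1−π)·p₀ = 0.221×0.64986 + 0.779×0.32295 = 0.3952.
Under exogeneity, PAF = [P(Y=1) − p₀] / P(Y=1).
PAF = (0.3952 − 0.32295) / 0.3952 ≈ 0.1828

PAF ≈ 0.183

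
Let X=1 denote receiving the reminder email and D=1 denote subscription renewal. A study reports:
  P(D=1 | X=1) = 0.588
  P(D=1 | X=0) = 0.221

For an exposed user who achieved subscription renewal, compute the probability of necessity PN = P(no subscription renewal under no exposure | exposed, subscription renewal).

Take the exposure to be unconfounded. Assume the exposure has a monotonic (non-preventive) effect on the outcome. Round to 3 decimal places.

PN ≈ 0.624

Let p₁ = 0.588, p₀ = 0.221.
Under exogeneity and monotonicity, PN = (p₁ − p₀) / p₁.
PN = (0.588 − 0.221) / 0.588 = 0.367 / 0.588 ≈ 0.6241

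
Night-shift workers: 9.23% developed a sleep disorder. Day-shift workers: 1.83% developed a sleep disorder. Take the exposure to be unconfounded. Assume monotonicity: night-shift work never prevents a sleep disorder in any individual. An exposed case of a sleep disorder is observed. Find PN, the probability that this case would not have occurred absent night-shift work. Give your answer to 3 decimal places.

PN ≈ 0.802

p₁ = 0.0923, p₀ = 0.0183.
Under exogeneity and monotonicity, PN = (p₁ − p₀) / p₁.
PN = (0.0923 − 0.0183) / 0.0923 = 0.074 / 0.0923 ≈ 0.8017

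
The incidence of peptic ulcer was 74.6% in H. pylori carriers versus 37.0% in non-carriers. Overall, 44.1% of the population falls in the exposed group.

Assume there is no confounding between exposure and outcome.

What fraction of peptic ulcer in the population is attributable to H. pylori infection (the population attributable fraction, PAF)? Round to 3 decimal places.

p₁ = 0.746, p₀ = 0.37.
Overall risk P(Y=1) = π·p₁ + (1−π)·p₀ = 0.441×0.746 + 0.559×0.37 = 0.53582.
Under exogeneity, PAF = [P(Y=1) − p₀] / P(Y=1).
PAF = (0.53582 − 0.37) / 0.53582 ≈ 0.3095

PAF ≈ 0.309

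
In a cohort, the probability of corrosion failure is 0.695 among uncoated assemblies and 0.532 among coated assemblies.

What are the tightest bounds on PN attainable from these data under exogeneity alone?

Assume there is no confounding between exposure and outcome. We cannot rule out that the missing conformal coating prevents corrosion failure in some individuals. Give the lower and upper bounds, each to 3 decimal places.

Let p₁ = 0.695, p₀ = 0.532.
Under exogeneity alone the bounds on PN are max{0,(p₁−p₀)/p₁} ≤ PN ≤ min{1,(1−p₀)/p₁}.
  lower = (p₁ − p₀)/p₁ = 0.163 / 0.695 ≈ 0.2345
  upper = min{1, (1 − p₀)/p₁} = 0.468 / 0.695 ≈ 0.6734

0.235 ≤ PN ≤ 0.673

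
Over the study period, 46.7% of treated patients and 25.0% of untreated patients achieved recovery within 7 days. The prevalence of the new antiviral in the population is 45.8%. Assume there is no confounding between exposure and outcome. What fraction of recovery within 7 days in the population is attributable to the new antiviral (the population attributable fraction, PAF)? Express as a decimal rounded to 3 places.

PAF ≈ 0.284

p₁ = 0.467, p₀ = 0.25.
Overall risk P(Y=1) = π·p₁ + (1−π)·p₀ = 0.458×0.467 + 0.542×0.25 = 0.34939.
Under exogeneity, PAF = [P(Y=1) − p₀] / P(Y=1).
PAF = (0.34939 − 0.25) / 0.34939 ≈ 0.2845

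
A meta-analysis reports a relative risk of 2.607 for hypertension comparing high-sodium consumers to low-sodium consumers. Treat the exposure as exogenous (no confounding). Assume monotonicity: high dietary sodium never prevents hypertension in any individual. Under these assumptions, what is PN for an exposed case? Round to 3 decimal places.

Under exogeneity and monotonicity, PN = (RR − 1) / RR = 1 − 1/RR.
PN = (2.607 − 1) / 2.607 = 1.607 / 2.607 ≈ 0.6164

PN ≈ 0.616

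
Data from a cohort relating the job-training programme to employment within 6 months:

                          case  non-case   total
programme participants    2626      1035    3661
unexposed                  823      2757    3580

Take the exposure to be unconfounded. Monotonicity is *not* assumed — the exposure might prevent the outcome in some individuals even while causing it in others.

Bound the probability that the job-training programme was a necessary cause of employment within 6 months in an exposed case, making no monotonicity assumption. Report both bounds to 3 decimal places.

p₁ = P(outcome | exposed) = 2626/3661 = 0.71729
p₀ = P(outcome | unexposed) = 823/3580 = 0.22989
Under exogeneity alone the bounds on PN are max{0,(p₁−p₀)/p₁} ≤ PN ≤ min{1,(1−p₀)/p₁}.
  lower = (p₁ − p₀)/p₁ = 0.4874 / 0.71729 ≈ 0.6795
  upper = min{1, (1 − p₀)/p₁} = 0.77011 / 0.71729 ≈ 1.0736 → capped at 1

0.680 ≤ PN ≤ 1.000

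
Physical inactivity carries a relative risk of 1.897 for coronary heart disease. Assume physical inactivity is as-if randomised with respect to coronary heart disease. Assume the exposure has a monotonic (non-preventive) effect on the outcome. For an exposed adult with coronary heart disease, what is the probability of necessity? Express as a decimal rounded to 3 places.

PN ≈ 0.473

Under exogeneity and monotonicity, PN = (RR − 1) / RR = 1 − 1/RR.
PN = (1.897 − 1) / 1.897 = 0.897 / 1.897 ≈ 0.4729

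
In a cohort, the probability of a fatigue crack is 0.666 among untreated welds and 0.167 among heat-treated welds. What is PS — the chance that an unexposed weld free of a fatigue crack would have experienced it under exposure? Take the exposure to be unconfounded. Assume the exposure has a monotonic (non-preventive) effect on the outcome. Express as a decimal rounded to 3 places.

Let p₁ = 0.666, p₀ = 0.167.
Under exogeneity and monotonicity, PS = (p₁ − p₀) / (1 − p₀).
PS = (0.666 − 0.167) / (1 − 0.167) = 0.499 / 0.833 ≈ 0.5990

PS ≈ 0.599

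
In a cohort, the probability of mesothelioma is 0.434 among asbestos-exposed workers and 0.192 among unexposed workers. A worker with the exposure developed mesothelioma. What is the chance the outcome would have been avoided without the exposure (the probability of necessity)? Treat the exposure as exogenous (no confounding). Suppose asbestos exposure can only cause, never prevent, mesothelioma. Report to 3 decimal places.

Let p₁ = 0.434, p₀ = 0.192.
Under exogeneity and monotonicity, PN = (p₁ − p₀) / p₁.
PN = (0.434 − 0.192) / 0.434 = 0.242 / 0.434 ≈ 0.5576

PN ≈ 0.558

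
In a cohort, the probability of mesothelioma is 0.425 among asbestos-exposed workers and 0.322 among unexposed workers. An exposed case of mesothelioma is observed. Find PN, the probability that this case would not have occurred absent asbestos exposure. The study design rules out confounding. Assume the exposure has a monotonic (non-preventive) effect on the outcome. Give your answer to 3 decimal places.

PN ≈ 0.242

Let p₁ = 0.425, p₀ = 0.322.
Under exogeneity and monotonicity, PN = (p₁ − p₀) / p₁.
PN = (0.425 − 0.322) / 0.425 = 0.103 / 0.425 ≈ 0.2424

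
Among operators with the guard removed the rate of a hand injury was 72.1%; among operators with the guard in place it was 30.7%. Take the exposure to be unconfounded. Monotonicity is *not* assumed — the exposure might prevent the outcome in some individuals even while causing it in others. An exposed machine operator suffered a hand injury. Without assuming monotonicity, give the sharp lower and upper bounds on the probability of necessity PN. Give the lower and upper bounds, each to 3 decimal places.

0.574 ≤ PN ≤ 0.961

p₁ = 0.721, p₀ = 0.307.
Under exogeneity alone the bounds on PN are max{0,(p₁−p₀)/p₁} ≤ PN ≤ min{1,(1−p₀)/p₁}.
  lower = (p₁ − p₀)/p₁ = 0.414 / 0.721 ≈ 0.5742
  upper = min{1, (1 − p₀)/p₁} = 0.693 / 0.721 ≈ 0.9612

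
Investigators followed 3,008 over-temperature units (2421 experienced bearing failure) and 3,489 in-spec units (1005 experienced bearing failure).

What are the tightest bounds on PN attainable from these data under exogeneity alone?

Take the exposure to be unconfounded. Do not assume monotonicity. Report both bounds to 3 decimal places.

0.642 ≤ PN ≤ 0.885

p₁ = P(outcome | exposed) = 2421/3008 = 0.80485
p₀ = P(outcome | unexposed) = 1005/3489 = 0.28805
Under exogeneity alone the bounds on PN are max{0,(p₁−p₀)/p₁} ≤ PN ≤ min{1,(1−p₀)/p₁}.
  lower = (p₁ − p₀)/p₁ = 0.51681 / 0.80485 ≈ 0.6421
  upper = min{1, (1 − p₀)/p₁} = 0.71195 / 0.80485 ≈ 0.8846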